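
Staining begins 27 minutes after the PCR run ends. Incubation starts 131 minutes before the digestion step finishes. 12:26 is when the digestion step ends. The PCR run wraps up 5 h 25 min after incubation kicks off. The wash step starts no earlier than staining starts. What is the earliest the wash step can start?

16:07

Incubation starts at 12:26 − 131 min = 10:15.
The PCR run ends at 10:15 + 325 min = 15:40.
Staining starts at 15:40 + 27 min = 16:07.
The wash step is bounded by staining, so the earliest it can start is 16:07.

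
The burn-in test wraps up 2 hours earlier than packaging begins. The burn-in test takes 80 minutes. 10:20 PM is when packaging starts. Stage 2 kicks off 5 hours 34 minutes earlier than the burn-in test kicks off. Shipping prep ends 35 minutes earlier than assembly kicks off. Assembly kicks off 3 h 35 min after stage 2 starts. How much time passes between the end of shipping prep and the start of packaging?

The burn-in test ends at 10:20 PM − 120 min = 8:20 PM.
The burn-in test starts at 8:20 PM − 80 min = 7:00 PM.
Stage 2 starts at 7:00 PM − 334 min = 1:26 PM.
Assembly starts at 1:26 PM + 215 min = 5:01 PM.
Shipping prep ends at 5:01 PM − 35 min = 4:26 PM.
From 4:26 PM to 10:20 PM is 5 hours 54 minutes.

5 hours 54 minutes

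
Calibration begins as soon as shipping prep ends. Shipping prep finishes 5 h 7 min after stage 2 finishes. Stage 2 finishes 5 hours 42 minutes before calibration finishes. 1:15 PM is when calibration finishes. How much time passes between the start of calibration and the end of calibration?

35 minutes

Stage 2 ends at 1:15 PM − 342 min = 7:33 AM.
Shipping prep ends at 7:33 AM + 307 min = 12:40 PM.
So calibration starts at 12:40 PM.
From 12:40 PM to 1:15 PM is 35 minutes.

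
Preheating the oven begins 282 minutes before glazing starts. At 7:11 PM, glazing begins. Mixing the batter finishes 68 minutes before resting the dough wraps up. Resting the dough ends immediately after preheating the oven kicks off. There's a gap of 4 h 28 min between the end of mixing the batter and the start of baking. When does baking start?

Preheating the oven starts at 7:11 PM − 282 min = 2:29 PM.
So resting the dough ends at 2:29 PM.
Mixing the batter ends at 2:29 PM − 68 min = 1:21 PM.
Baking starts at 1:21 PM + 268 min = 5:49 PM.

5:49 PM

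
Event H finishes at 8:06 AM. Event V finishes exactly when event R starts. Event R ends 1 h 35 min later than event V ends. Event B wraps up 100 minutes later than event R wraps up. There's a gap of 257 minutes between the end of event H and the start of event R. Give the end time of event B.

3:38 PM

Event R starts at 8:06 AM + 257 min = 12:23 PM.
So event V ends at 12:23 PM.
Event R ends at 12:23 PM + 95 min = 1:58 PM.
Event B ends at 1:58 PM + 100 min = 3:38 PM.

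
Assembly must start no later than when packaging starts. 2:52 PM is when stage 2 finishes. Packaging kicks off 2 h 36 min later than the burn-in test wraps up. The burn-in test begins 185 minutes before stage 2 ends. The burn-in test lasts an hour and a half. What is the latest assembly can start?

3:53 PM

The burn-in test starts at 2:52 PM − 185 min = 11:47 AM.
The burn-in test ends at 11:47 AM + 90 min = 1:17 PM.
Packaging starts at 1:17 PM + 156 min = 3:53 PM.
Assembly is bounded by packaging, so the latest it can start is 3:53 PM.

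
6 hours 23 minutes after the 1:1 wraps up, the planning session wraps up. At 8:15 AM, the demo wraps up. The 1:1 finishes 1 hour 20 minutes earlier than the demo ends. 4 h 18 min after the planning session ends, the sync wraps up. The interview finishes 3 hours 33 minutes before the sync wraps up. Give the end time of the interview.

The 1:1 ends at 8:15 AM − 80 min = 6:55 AM.
The planning session ends at 6:55 AM + 383 min = 1:18 PM.
The sync ends at 1:18 PM + 258 min = 5:36 PM.
The interview ends at 5:36 PM − 213 min = 2:03 PM.

2:03 PM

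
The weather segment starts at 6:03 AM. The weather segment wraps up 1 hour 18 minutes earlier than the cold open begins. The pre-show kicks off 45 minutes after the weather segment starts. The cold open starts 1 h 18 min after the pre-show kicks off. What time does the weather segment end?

The pre-show starts at 6:03 AM + 45 min = 6:48 AM.
The cold open starts at 6:48 AM + 78 min = 8:06 AM.
The weather segment ends at 8:06 AM − 78 min = 6:48 AM.

6:48 AM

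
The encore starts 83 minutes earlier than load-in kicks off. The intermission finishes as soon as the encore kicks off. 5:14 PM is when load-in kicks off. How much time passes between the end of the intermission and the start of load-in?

1 hour 23 minutes

The encore starts at 5:14 PM − 83 min = 3:51 PM.
So the intermission ends at 3:51 PM.
From 3:51 PM to 5:14 PM is 1 hour 23 minutes.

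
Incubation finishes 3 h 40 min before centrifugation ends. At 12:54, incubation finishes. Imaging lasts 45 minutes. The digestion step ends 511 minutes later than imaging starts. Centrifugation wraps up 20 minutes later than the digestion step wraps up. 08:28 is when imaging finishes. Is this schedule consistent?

Yes

Imaging starts at 08:28 − 45 min = 07:43.
The digestion step ends at 07:43 + 511 min = 16:14.
Centrifugation ends at 16:14 + 20 min = 16:34.
Incubation ends at 16:34 − 220 min = 12:54.
That matches the stated 12:54, so the schedule is consistent.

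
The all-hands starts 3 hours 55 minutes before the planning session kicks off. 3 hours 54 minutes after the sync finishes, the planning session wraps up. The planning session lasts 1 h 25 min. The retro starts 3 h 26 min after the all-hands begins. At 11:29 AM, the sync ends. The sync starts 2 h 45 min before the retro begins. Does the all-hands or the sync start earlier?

The planning session ends at 11:29 AM + 234 min = 3:23 PM.
The planning session starts at 3:23 PM − 85 min = 1:58 PM.
The all-hands starts at 1:58 PM − 235 min = 10:03 AM.
The retro starts at 10:03 AM + 206 min = 1:29 PM.
The sync starts at 1:29 PM − 165 min = 10:44 AM.
The all-hands starts at 10:03 AM and the sync starts at 10:44 AM, so the all-hands is first.

the all-hands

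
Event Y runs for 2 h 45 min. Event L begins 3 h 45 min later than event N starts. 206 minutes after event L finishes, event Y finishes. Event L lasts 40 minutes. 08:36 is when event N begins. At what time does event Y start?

13:42

Event L starts at 08:36 + 225 min = 12:21.
Event L ends at 12:21 + 40 min = 13:01.
Event Y ends at 13:01 + 206 min = 16:27.
Event Y starts at 16:27 − 165 min = 13:42.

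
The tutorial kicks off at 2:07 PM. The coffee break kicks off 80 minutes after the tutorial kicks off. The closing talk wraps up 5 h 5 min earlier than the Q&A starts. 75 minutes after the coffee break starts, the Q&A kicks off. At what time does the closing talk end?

11:37 AM

The coffee break starts at 2:07 PM + 80 min = 3:27 PM.
The Q&A starts at 3:27 PM + 75 min = 4:42 PM.
The closing talk ends at 4:42 PM − 305 min = 11:37 AM.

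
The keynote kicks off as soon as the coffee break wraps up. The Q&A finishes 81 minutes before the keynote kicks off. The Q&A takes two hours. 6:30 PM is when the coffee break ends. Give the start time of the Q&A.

3:09 PM

The keynote starts at 6:30 PM.
The Q&A ends at 6:30 PM − 81 min = 5:09 PM.
The Q&A starts at 5:09 PM − 120 min = 3:09 PM.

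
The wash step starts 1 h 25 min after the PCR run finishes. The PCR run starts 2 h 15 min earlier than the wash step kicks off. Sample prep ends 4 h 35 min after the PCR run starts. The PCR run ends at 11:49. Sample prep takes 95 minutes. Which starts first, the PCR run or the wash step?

The wash step starts at 11:49 + 85 min = 13:14.
The PCR run starts at 13:14 − 135 min = 10:59.
The PCR run starts at 10:59 and the wash step starts at 13:14, so the PCR run is first.

the PCR run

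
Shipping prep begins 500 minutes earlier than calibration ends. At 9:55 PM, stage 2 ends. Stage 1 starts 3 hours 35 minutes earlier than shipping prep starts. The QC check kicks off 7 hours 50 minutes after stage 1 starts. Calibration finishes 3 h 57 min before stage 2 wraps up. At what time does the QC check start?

Calibration ends at 9:55 PM − 237 min = 5:58 PM.
Shipping prep starts at 5:58 PM − 500 min = 9:38 AM.
Stage 1 starts at 9:38 AM − 215 min = 6:03 AM.
The QC check starts at 6:03 AM + 470 min = 1:53 PM.

1:53 PM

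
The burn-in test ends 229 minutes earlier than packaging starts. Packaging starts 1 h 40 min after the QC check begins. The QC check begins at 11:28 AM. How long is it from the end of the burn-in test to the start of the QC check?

Packaging starts at 11:28 AM + 100 min = 1:08 PM.
The burn-in test ends at 1:08 PM − 229 min = 9:19 AM.
From 9:19 AM to 11:28 AM is 2 h 9 min.

2 h 9 min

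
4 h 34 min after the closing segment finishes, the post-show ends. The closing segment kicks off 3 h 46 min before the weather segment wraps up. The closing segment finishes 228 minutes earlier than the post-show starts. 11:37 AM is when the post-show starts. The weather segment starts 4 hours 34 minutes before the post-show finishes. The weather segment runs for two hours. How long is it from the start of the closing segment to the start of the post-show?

The closing segment ends at 11:37 AM − 228 min = 7:49 AM.
The post-show ends at 7:49 AM + 274 min = 12:23 PM.
The weather segment starts at 12:23 PM − 274 min = 7:49 AM.
The weather segment ends at 7:49 AM + 120 min = 9:49 AM.
The closing segment starts at 9:49 AM − 226 min = 6:03 AM.
From 6:03 AM to 11:37 AM is 5 hours 34 minutes.

5 hours 34 minutes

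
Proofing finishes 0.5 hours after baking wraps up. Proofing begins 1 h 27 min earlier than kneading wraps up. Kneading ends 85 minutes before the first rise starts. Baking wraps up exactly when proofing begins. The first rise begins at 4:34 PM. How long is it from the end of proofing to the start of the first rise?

142 minutes

Kneading ends at 4:34 PM − 85 min = 3:09 PM.
Proofing starts at 3:09 PM − 87 min = 1:42 PM.
So baking ends at 1:42 PM.
Proofing ends at 1:42 PM + 30 min = 2:12 PM.
From 2:12 PM to 4:34 PM is 142 minutes.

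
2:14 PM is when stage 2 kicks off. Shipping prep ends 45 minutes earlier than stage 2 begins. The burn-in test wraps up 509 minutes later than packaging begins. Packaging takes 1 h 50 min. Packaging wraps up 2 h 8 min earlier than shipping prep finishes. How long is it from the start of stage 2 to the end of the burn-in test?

Shipping prep ends at 2:14 PM − 45 min = 1:29 PM.
Packaging ends at 1:29 PM − 128 min = 11:21 AM.
Packaging starts at 11:21 AM − 110 min = 9:31 AM.
The burn-in test ends at 9:31 AM + 509 min = 6:00 PM.
From 2:14 PM to 6:00 PM is 3 h 46 min.

3 h 46 min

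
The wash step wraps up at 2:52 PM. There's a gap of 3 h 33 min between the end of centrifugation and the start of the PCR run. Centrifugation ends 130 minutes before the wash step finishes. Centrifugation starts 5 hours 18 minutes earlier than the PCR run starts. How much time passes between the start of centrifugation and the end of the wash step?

3 h 55 min

Centrifugation ends at 2:52 PM − 130 min = 12:42 PM.
The PCR run starts at 12:42 PM + 213 min = 4:15 PM.
Centrifugation starts at 4:15 PM − 318 min = 10:57 AM.
From 10:57 AM to 2:52 PM is 3 h 55 min.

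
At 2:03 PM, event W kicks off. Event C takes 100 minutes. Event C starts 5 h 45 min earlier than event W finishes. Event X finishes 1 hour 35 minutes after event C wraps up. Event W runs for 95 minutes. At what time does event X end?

1:08 PM

Event W ends at 2:03 PM + 95 min = 3:38 PM.
Event C starts at 3:38 PM − 345 min = 9:53 AM.
Event C ends at 9:53 AM + 100 min = 11:33 AM.
Event X ends at 11:33 AM + 95 min = 1:08 PM.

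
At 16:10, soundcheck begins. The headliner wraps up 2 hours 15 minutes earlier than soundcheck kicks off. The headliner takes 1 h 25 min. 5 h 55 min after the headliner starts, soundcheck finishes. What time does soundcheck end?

18:25

The headliner ends at 16:10 − 135 min = 13:55.
The headliner starts at 13:55 − 85 min = 12:30.
Soundcheck ends at 12:30 + 355 min = 18:25.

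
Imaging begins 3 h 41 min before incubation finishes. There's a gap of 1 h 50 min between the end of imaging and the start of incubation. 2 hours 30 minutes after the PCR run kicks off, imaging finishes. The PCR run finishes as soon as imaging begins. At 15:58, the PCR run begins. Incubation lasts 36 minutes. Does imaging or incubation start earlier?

Imaging ends at 15:58 + 150 min = 18:28.
Incubation starts at 18:28 + 110 min = 20:18.
Incubation ends at 20:18 + 36 min = 20:54.
Imaging starts at 20:54 − 221 min = 17:13.
Imaging starts at 17:13 and incubation starts at 20:18, so imaging is first.

imaging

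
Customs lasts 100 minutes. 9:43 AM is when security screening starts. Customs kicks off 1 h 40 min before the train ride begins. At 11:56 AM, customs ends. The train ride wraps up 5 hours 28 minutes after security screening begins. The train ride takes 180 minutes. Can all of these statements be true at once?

No

The train ride ends at 9:43 AM + 328 min = 3:11 PM.
The train ride starts at 3:11 PM − 180 min = 12:11 PM.
Customs starts at 12:11 PM − 100 min = 10:31 AM.
Customs ends at 10:31 AM + 100 min = 12:11 PM.
But customs is also said to end at 11:56 AM — a 15-minute conflict.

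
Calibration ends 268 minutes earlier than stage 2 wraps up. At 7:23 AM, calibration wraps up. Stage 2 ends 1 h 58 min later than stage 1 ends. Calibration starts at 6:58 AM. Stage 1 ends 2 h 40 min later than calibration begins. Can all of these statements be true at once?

No

Stage 1 ends at 6:58 AM + 160 min = 9:38 AM.
Stage 2 ends at 9:38 AM + 118 min = 11:36 AM.
Calibration ends at 11:36 AM − 268 min = 7:08 AM.
But calibration is also said to end at 7:23 AM — a 15-minute conflict.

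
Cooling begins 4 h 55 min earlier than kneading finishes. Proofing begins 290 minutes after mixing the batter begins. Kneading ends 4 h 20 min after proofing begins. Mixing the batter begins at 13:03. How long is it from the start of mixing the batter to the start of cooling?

4 h 15 min

Proofing starts at 13:03 + 290 min = 17:53.
Kneading ends at 17:53 + 260 min = 22:13.
Cooling starts at 22:13 − 295 min = 17:18.
From 13:03 to 17:18 is 4 h 15 min.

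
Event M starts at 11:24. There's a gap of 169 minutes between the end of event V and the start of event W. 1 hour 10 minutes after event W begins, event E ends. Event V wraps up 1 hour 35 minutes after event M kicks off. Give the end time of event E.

16:58

Event V ends at 11:24 + 95 min = 12:59.
Event W starts at 12:59 + 169 min = 15:48.
Event E ends at 15:48 + 70 min = 16:58.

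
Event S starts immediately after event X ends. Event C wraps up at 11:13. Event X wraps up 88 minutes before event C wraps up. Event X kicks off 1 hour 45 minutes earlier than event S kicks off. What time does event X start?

08:00

Event X ends at 11:13 − 88 min = 09:45.
So event S starts at 09:45.
Event X starts at 09:45 − 105 min = 08:00.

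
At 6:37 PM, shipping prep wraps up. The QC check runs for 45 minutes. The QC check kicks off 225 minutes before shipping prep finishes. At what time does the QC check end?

The QC check starts at 6:37 PM − 225 min = 2:52 PM.
The QC check ends at 2:52 PM + 45 min = 3:37 PM.

3:37 PM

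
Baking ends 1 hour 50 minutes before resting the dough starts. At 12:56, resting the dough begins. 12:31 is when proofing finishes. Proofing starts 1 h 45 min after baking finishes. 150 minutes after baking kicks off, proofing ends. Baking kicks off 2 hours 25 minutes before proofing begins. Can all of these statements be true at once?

No

Baking ends at 12:56 − 110 min = 11:06.
Proofing starts at 11:06 + 105 min = 12:51.
Baking starts at 12:51 − 145 min = 10:26.
Proofing ends at 10:26 + 150 min = 12:56.
But proofing is also said to end at 12:31 — a 25-minute conflict.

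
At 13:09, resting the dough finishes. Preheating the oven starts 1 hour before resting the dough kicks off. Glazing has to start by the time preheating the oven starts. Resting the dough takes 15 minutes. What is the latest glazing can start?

Resting the dough starts at 13:09 − 15 min = 12:54.
Preheating the oven starts at 12:54 − 60 min = 11:54.
Glazing is bounded by preheating the oven, so the latest it can start is 11:54.

11:54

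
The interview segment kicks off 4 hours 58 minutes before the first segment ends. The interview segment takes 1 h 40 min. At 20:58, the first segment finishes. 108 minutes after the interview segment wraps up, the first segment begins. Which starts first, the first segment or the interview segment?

The interview segment starts at 20:58 − 298 min = 16:00.
The interview segment ends at 16:00 + 100 min = 17:40.
The first segment starts at 17:40 + 108 min = 19:28.
The first segment starts at 19:28 and the interview segment starts at 16:00, so the interview segment is first.

the interview segment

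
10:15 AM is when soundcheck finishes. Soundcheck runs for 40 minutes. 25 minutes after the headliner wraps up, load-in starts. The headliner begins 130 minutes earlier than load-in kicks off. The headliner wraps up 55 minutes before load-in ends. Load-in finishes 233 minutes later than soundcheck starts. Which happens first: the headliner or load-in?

Soundcheck starts at 10:15 AM − 40 min = 9:35 AM.
Load-in ends at 9:35 AM + 233 min = 1:28 PM.
The headliner ends at 1:28 PM − 55 min = 12:33 PM.
Load-in starts at 12:33 PM + 25 min = 12:58 PM.
The headliner starts at 12:58 PM − 130 min = 10:48 AM.
The headliner starts at 10:48 AM and load-in starts at 12:58 PM, so the headliner is first.

the headliner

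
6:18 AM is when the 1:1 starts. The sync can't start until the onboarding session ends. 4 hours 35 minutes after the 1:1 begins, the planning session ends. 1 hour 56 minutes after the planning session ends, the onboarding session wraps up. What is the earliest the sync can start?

The planning session ends at 6:18 AM + 275 min = 10:53 AM.
The onboarding session ends at 10:53 AM + 116 min = 12:49 PM.
The sync is bounded by the onboarding session, so the earliest it can start is 12:49 PM.

12:49 PM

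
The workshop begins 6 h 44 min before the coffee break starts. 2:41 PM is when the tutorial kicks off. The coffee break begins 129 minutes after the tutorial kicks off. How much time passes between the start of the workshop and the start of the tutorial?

4 hours 35 minutes

The coffee break starts at 2:41 PM + 129 min = 4:50 PM.
The workshop starts at 4:50 PM − 404 min = 10:06 AM.
From 10:06 AM to 2:41 PM is 4 hours 35 minutes.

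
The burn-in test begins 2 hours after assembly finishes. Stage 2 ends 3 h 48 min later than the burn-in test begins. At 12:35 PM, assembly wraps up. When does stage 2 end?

6:23 PM

The burn-in test starts at 12:35 PM + 120 min = 2:35 PM.
Stage 2 ends at 2:35 PM + 228 min = 6:23 PM.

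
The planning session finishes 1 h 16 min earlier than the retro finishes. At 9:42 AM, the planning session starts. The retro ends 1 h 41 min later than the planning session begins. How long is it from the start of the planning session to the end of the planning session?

25 minutes

The retro ends at 9:42 AM + 101 min = 11:23 AM.
The planning session ends at 11:23 AM − 76 min = 10:07 AM.
From 9:42 AM to 10:07 AM is 25 minutes.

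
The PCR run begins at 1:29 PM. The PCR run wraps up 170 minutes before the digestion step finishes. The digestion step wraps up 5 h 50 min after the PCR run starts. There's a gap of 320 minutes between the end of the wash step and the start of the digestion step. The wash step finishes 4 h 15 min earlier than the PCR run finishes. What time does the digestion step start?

The digestion step ends at 1:29 PM + 350 min = 7:19 PM.
The PCR run ends at 7:19 PM − 170 min = 4:29 PM.
The wash step ends at 4:29 PM − 255 min = 12:14 PM.
The digestion step starts at 12:14 PM + 320 min = 5:34 PM.

5:34 PM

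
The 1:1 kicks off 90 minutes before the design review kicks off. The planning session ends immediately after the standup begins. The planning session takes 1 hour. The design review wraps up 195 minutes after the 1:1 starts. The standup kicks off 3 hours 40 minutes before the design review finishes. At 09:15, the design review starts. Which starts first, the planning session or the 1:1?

the planning session

The 1:1 starts at 09:15 − 90 min = 07:45.
The design review ends at 07:45 + 195 min = 11:00.
The standup starts at 11:00 − 220 min = 07:20.
So the planning session ends at 07:20.
The planning session starts at 07:20 − 60 min = 06:20.
The planning session starts at 06:20 and the 1:1 starts at 07:45, so the planning session is first.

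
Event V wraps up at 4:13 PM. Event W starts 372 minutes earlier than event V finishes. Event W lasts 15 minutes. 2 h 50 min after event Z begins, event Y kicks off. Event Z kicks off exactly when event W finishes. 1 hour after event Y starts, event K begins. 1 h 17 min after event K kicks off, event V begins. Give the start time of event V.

3:23 PM

Event W starts at 4:13 PM − 372 min = 10:01 AM.
Event W ends at 10:01 AM + 15 min = 10:16 AM.
So event Z starts at 10:16 AM.
Event Y starts at 10:16 AM + 170 min = 1:06 PM.
Event K starts at 1:06 PM + 60 min = 2:06 PM.
Event V starts at 2:06 PM + 77 min = 3:23 PM.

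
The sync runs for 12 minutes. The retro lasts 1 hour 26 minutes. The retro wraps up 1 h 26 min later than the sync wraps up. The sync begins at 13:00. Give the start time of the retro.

13:12

The sync ends at 13:00 + 12 min = 13:12.
The retro ends at 13:12 + 86 min = 14:38.
The retro starts at 14:38 − 86 min = 13:12.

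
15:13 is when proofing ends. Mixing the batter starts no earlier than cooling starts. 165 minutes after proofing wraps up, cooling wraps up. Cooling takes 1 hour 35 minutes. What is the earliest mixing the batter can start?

Cooling ends at 15:13 + 165 min = 17:58.
Cooling starts at 17:58 − 95 min = 16:23.
Mixing the batter is bounded by cooling, so the earliest it can start is 16:23.

16:23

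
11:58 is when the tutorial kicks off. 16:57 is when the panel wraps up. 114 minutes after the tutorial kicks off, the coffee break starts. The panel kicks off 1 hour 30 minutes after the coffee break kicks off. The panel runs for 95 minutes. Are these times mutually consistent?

The coffee break starts at 11:58 + 114 min = 13:52.
The panel starts at 13:52 + 90 min = 15:22.
The panel ends at 15:22 + 95 min = 16:57.
That matches the stated 16:57, so the schedule is consistent.

Yes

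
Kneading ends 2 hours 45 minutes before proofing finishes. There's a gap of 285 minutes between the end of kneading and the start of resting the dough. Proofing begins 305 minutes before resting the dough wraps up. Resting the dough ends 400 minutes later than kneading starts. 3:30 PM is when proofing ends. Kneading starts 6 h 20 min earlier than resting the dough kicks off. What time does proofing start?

Kneading ends at 3:30 PM − 165 min = 12:45 PM.
Resting the dough starts at 12:45 PM + 285 min = 5:30 PM.
Kneading starts at 5:30 PM − 380 min = 11:10 AM.
Resting the dough ends at 11:10 AM + 400 min = 5:50 PM.
Proofing starts at 5:50 PM − 305 min = 12:45 PM.

12:45 PM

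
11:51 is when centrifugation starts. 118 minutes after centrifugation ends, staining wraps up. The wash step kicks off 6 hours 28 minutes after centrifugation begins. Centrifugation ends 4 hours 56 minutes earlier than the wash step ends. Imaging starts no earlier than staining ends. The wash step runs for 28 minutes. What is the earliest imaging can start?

The wash step starts at 11:51 + 388 min = 18:19.
The wash step ends at 18:19 + 28 min = 18:47.
Centrifugation ends at 18:47 − 296 min = 13:51.
Staining ends at 13:51 + 118 min = 15:49.
Imaging is bounded by staining, so the earliest it can start is 15:49.

15:49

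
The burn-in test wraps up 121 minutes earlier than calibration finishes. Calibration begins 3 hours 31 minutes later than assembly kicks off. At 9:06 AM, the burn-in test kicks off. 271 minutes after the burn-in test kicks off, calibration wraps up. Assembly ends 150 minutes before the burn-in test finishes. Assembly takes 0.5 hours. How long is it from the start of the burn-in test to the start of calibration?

3 h 1 min

Calibration ends at 9:06 AM + 271 min = 1:37 PM.
The burn-in test ends at 1:37 PM − 121 min = 11:36 AM.
Assembly ends at 11:36 AM − 150 min = 9:06 AM.
Assembly starts at 9:06 AM − 30 min = 8:36 AM.
Calibration starts at 8:36 AM + 211 min = 12:07 PM.
From 9:06 AM to 12:07 PM is 3 h 1 min.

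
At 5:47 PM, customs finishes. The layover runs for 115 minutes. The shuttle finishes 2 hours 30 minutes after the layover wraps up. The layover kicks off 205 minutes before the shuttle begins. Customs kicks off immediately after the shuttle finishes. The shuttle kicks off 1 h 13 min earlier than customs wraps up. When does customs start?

5:34 PM

The shuttle starts at 5:47 PM − 73 min = 4:34 PM.
The layover starts at 4:34 PM − 205 min = 1:09 PM.
The layover ends at 1:09 PM + 115 min = 3:04 PM.
The shuttle ends at 3:04 PM + 150 min = 5:34 PM.
So customs starts at 5:34 PM.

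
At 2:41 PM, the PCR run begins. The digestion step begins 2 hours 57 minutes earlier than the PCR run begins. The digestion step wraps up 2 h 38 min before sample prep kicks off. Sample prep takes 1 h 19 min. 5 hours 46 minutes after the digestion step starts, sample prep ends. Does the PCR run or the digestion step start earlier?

the digestion step

The digestion step starts at 2:41 PM − 177 min = 11:44 AM.
The PCR run starts at 2:41 PM and the digestion step starts at 11:44 AM, so the digestion step is first.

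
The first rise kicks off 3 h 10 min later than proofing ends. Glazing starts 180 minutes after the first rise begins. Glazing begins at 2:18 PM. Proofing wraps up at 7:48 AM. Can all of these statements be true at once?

No

The first rise starts at 7:48 AM + 190 min = 10:58 AM.
Glazing starts at 10:58 AM + 180 min = 1:58 PM.
But glazing is also said to start at 2:18 PM — a 20-minute conflict.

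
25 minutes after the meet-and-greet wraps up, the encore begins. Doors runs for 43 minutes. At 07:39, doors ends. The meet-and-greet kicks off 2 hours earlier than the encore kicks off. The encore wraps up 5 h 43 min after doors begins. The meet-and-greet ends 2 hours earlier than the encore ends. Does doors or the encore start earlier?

doors

Doors starts at 07:39 − 43 min = 06:56.
The encore ends at 06:56 + 343 min = 12:39.
The meet-and-greet ends at 12:39 − 120 min = 10:39.
The encore starts at 10:39 + 25 min = 11:04.
Doors starts at 06:56 and the encore starts at 11:04, so doors is first.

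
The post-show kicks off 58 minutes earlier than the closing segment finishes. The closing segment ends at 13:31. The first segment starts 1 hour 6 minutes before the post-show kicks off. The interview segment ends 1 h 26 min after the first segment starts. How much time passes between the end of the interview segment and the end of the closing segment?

38 minutes

The post-show starts at 13:31 − 58 min = 12:33.
The first segment starts at 12:33 − 66 min = 11:27.
The interview segment ends at 11:27 + 86 min = 12:53.
From 12:53 to 13:31 is 38 minutes.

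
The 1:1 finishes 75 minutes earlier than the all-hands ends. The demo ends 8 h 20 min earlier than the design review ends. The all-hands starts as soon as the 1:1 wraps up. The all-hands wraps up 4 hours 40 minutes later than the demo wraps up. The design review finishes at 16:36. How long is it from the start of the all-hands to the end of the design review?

The demo ends at 16:36 − 500 min = 08:16.
The all-hands ends at 08:16 + 280 min = 12:56.
The 1:1 ends at 12:56 − 75 min = 11:41.
So the all-hands starts at 11:41.
From 11:41 to 16:36 is 4 hours 55 minutes.

4 hours 55 minutes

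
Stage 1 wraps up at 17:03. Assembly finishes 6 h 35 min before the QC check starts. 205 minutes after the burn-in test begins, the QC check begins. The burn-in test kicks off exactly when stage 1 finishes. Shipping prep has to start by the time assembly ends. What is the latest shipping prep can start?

The burn-in test starts at 17:03.
The QC check starts at 17:03 + 205 min = 20:28.
Assembly ends at 20:28 − 395 min = 13:53.
Shipping prep is bounded by assembly, so the latest it can start is 13:53.

13:53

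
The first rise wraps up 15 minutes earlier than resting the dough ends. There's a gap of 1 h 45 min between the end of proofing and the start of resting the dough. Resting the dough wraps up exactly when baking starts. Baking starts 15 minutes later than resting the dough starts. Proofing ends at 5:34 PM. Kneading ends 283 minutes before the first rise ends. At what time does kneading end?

2:36 PM

Resting the dough starts at 5:34 PM + 105 min = 7:19 PM.
Baking starts at 7:19 PM + 15 min = 7:34 PM.
So resting the dough ends at 7:34 PM.
The first rise ends at 7:34 PM − 15 min = 7:19 PM.
Kneading ends at 7:19 PM − 283 min = 2:36 PM.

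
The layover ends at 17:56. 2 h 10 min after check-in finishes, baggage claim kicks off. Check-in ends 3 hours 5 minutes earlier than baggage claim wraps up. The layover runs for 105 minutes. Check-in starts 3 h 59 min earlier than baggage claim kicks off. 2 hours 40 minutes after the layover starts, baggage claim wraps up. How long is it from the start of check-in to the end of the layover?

The layover starts at 17:56 − 105 min = 16:11.
Baggage claim ends at 16:11 + 160 min = 18:51.
Check-in ends at 18:51 − 185 min = 15:46.
Baggage claim starts at 15:46 + 130 min = 17:56.
Check-in starts at 17:56 − 239 min = 13:57.
From 13:57 to 17:56 is 239 minutes.

239 minutes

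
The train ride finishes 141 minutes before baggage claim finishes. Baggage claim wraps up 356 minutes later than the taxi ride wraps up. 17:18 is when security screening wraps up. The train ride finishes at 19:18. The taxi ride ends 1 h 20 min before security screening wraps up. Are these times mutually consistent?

No

The taxi ride ends at 17:18 − 80 min = 15:58.
Baggage claim ends at 15:58 + 356 min = 21:54.
The train ride ends at 21:54 − 141 min = 19:33.
But the train ride is also said to end at 19:18 — a 15-minute conflict.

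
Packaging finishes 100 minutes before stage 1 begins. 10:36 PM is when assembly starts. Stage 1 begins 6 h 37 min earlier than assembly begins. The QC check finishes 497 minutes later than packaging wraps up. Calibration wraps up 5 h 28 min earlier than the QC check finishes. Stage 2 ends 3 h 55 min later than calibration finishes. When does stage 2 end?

9:03 PM

Stage 1 starts at 10:36 PM − 397 min = 3:59 PM.
Packaging ends at 3:59 PM − 100 min = 2:19 PM.
The QC check ends at 2:19 PM + 497 min = 10:36 PM.
Calibration ends at 10:36 PM − 328 min = 5:08 PM.
Stage 2 ends at 5:08 PM + 235 min = 9:03 PM.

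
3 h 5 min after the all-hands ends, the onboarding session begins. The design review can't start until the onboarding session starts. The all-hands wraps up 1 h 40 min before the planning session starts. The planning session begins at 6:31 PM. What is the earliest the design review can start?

The all-hands ends at 6:31 PM − 100 min = 4:51 PM.
The onboarding session starts at 4:51 PM + 185 min = 7:56 PM.
The design review is bounded by the onboarding session, so the earliest it can start is 7:56 PM.

7:56 PM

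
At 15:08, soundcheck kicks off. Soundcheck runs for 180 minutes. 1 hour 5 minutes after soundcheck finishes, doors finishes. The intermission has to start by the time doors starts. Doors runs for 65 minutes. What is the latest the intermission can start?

Soundcheck ends at 15:08 + 180 min = 18:08.
Doors ends at 18:08 + 65 min = 19:13.
Doors starts at 19:13 − 65 min = 18:08.
The intermission is bounded by doors, so the latest it can start is 18:08.

18:08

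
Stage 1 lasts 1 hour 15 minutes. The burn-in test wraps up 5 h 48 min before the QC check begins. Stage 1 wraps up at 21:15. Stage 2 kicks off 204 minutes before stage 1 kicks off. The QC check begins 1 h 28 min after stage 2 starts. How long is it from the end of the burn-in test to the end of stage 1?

8 hours 59 minutes

Stage 1 starts at 21:15 − 75 min = 20:00.
Stage 2 starts at 20:00 − 204 min = 16:36.
The QC check starts at 16:36 + 88 min = 18:04.
The burn-in test ends at 18:04 − 348 min = 12:16.
From 12:16 to 21:15 is 8 hours 59 minutes.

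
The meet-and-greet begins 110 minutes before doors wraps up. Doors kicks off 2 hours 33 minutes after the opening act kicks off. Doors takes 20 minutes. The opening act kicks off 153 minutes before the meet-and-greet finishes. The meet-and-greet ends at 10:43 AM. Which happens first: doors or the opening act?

The opening act starts at 10:43 AM − 153 min = 8:10 AM.
Doors starts at 8:10 AM + 153 min = 10:43 AM.
Doors starts at 10:43 AM and the opening act starts at 8:10 AM, so the opening act is first.

the opening act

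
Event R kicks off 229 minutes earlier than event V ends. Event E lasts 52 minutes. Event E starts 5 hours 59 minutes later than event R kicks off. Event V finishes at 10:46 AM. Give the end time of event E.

1:48 PM

Event R starts at 10:46 AM − 229 min = 6:57 AM.
Event E starts at 6:57 AM + 359 min = 12:56 PM.
Event E ends at 12:56 PM + 52 min = 1:48 PM.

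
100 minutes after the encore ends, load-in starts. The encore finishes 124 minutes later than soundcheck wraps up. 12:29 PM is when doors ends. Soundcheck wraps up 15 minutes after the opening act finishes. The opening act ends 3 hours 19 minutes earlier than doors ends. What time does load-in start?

1:09 PM

The opening act ends at 12:29 PM − 199 min = 9:10 AM.
Soundcheck ends at 9:10 AM + 15 min = 9:25 AM.
The encore ends at 9:25 AM + 124 min = 11:29 AM.
Load-in starts at 11:29 AM + 100 min = 1:09 PM.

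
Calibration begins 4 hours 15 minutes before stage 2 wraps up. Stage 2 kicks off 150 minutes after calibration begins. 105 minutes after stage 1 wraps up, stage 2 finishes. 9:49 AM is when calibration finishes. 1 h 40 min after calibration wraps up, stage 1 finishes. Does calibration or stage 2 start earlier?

calibration

Stage 1 ends at 9:49 AM + 100 min = 11:29 AM.
Stage 2 ends at 11:29 AM + 105 min = 1:14 PM.
Calibration starts at 1:14 PM − 255 min = 8:59 AM.
Stage 2 starts at 8:59 AM + 150 min = 11:29 AM.
Calibration starts at 8:59 AM and stage 2 starts at 11:29 AM, so calibration is first.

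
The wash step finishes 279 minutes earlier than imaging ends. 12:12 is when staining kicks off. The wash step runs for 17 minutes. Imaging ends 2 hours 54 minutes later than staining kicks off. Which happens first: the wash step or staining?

Imaging ends at 12:12 + 174 min = 15:06.
The wash step ends at 15:06 − 279 min = 10:27.
The wash step starts at 10:27 − 17 min = 10:10.
The wash step starts at 10:10 and staining starts at 12:12, so the wash step is first.

the wash step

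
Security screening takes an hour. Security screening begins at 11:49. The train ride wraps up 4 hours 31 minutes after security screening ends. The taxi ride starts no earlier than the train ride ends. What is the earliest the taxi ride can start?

17:20

Security screening ends at 11:49 + 60 min = 12:49.
The train ride ends at 12:49 + 271 min = 17:20.
The taxi ride is bounded by the train ride, so the earliest it can start is 17:20.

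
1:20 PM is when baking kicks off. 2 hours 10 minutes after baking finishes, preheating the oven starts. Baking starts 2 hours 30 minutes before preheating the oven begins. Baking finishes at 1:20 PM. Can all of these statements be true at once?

Preheating the oven starts at 1:20 PM + 130 min = 3:30 PM.
Baking starts at 3:30 PM − 150 min = 1:00 PM.
But baking is also said to start at 1:20 PM — a 20-minute conflict.

No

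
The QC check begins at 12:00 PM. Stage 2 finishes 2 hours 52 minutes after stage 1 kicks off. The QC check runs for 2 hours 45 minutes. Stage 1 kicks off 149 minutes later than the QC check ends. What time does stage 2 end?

The QC check ends at 12:00 PM + 165 min = 2:45 PM.
Stage 1 starts at 2:45 PM + 149 min = 5:14 PM.
Stage 2 ends at 5:14 PM + 172 min = 8:06 PM.

8:06 PM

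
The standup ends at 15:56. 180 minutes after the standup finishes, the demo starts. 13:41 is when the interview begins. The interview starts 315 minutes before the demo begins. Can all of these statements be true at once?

Yes

The demo starts at 15:56 + 180 min = 18:56.
The interview starts at 18:56 − 315 min = 13:41.
That matches the stated 13:41, so the schedule is consistent.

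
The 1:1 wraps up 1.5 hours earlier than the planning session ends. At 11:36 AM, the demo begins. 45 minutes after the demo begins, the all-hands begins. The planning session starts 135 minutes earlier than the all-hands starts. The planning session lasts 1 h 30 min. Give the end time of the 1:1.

10:06 AM

The all-hands starts at 11:36 AM + 45 min = 12:21 PM.
The planning session starts at 12:21 PM − 135 min = 10:06 AM.
The planning session ends at 10:06 AM + 90 min = 11:36 AM.
The 1:1 ends at 11:36 AM − 90 min = 10:06 AM.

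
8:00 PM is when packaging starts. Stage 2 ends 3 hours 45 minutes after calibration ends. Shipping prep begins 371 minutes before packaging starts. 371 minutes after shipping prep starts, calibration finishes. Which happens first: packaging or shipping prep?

shipping prep

Shipping prep starts at 8:00 PM − 371 min = 1:49 PM.
Packaging starts at 8:00 PM and shipping prep starts at 1:49 PM, so shipping prep is first.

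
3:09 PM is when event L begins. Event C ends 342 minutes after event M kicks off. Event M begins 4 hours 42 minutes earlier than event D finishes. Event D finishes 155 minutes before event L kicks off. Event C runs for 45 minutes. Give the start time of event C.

12:49 PM

Event D ends at 3:09 PM − 155 min = 12:34 PM.
Event M starts at 12:34 PM − 282 min = 7:52 AM.
Event C ends at 7:52 AM + 342 min = 1:34 PM.
Event C starts at 1:34 PM − 45 min = 12:49 PM.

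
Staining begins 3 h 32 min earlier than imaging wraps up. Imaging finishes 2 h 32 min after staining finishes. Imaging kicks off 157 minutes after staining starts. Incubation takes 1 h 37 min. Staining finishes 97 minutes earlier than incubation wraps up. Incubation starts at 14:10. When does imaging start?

Incubation ends at 14:10 + 97 min = 15:47.
Staining ends at 15:47 − 97 min = 14:10.
Imaging ends at 14:10 + 152 min = 16:42.
Staining starts at 16:42 − 212 min = 13:10.
Imaging starts at 13:10 + 157 min = 15:47.

15:47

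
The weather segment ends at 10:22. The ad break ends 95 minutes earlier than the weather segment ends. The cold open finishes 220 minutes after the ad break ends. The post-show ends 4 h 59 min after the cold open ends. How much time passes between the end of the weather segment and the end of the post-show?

The ad break ends at 10:22 − 95 min = 08:47.
The cold open ends at 08:47 + 220 min = 12:27.
The post-show ends at 12:27 + 299 min = 17:26.
From 10:22 to 17:26 is 7 h 4 min.

7 h 4 min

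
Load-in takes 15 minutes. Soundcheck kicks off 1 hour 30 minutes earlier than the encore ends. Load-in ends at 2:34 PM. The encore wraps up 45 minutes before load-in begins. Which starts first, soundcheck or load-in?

Load-in starts at 2:34 PM − 15 min = 2:19 PM.
The encore ends at 2:19 PM − 45 min = 1:34 PM.
Soundcheck starts at 1:34 PM − 90 min = 12:04 PM.
Soundcheck starts at 12:04 PM and load-in starts at 2:19 PM, so soundcheck is first.

soundcheck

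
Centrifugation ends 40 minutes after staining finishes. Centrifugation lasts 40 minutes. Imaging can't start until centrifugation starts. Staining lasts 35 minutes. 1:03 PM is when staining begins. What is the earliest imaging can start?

1:38 PM

Staining ends at 1:03 PM + 35 min = 1:38 PM.
Centrifugation ends at 1:38 PM + 40 min = 2:18 PM.
Centrifugation starts at 2:18 PM − 40 min = 1:38 PM.
Imaging is bounded by centrifugation, so the earliest it can start is 1:38 PM.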